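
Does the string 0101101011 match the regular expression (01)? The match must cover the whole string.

No split of 0101101011 into u·v has 0 matching u and 1 matching v.

no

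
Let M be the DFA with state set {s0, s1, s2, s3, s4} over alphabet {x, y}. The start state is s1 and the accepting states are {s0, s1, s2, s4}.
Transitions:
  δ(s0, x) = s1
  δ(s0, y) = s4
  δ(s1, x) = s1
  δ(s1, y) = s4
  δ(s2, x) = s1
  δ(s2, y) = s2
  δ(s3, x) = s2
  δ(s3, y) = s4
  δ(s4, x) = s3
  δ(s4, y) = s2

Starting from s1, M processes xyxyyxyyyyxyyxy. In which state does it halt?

s4

s1 --x--> s1
s1 --y--> s4
s4 --x--> s3
s3 --y--> s4
s4 --y--> s2
s2 --x--> s1
s1 --y--> s4
s4 --y--> s2
s2 --y--> s2
s2 --y--> s2
s2 --x--> s1
s1 --y--> s4
s4 --y--> s2
s2 --x--> s1
s1 --y--> s4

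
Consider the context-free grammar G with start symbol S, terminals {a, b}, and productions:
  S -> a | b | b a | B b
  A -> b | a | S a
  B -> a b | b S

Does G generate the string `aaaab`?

no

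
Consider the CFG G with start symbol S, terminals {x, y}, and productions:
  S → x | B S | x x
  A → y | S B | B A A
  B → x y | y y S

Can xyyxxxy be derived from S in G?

no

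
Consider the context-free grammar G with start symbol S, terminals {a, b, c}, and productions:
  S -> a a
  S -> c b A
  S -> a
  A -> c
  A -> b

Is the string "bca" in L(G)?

no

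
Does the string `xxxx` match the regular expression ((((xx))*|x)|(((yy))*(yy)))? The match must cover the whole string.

The left alternative (((xx))*|x) matches xxxx.

yes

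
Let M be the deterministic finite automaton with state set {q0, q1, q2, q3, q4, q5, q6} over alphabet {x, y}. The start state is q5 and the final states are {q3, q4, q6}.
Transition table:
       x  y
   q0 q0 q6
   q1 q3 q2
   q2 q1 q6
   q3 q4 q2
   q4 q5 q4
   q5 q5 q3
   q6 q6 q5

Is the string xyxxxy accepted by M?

accepted

q5 --x--> q5
q5 --y--> q3
q3 --x--> q4
q4 --x--> q5
q5 --x--> q5
q5 --y--> q3
End in state q3, which is an accepting state.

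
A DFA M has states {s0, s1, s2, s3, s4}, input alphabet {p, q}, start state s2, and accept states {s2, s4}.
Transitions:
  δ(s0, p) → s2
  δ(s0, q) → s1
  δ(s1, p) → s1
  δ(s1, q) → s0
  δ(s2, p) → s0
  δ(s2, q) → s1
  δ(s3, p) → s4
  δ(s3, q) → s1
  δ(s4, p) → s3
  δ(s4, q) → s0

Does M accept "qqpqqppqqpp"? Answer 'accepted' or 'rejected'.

s2 --q--> s1
s1 --q--> s0
s0 --p--> s2
s2 --q--> s1
s1 --q--> s0
s0 --p--> s2
s2 --p--> s0
s0 --q--> s1
s1 --q--> s0
s0 --p--> s2
s2 --p--> s0
End in state s0, which is not an accepting state.

rejected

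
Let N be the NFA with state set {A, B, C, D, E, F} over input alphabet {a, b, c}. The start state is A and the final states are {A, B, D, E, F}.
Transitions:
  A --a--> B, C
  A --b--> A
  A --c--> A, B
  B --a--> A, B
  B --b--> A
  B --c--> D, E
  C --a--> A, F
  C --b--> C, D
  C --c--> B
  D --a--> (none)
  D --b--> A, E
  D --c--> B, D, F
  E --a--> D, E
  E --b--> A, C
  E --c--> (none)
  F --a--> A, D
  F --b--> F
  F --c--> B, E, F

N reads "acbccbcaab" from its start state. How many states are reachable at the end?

Start: {A}
read a: {B, C}
read c: {B, D, E}
read b: {A, C, E}
read c: {A, B}
read c: {A, B, D, E}
read b: {A, C, E}
read c: {A, B}
read a: {A, B, C}
read a: {A, B, C, F}
read b: {A, C, D, F}
Final reachable set {A, C, D, F} has 4 states.

4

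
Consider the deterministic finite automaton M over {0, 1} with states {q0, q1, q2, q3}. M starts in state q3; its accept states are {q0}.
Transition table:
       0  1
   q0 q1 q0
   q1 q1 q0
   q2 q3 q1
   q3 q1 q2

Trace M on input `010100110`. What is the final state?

q3 --0--> q1
q1 --1--> q0
q0 --0--> q1
q1 --1--> q0
q0 --0--> q1
q1 --0--> q1
q1 --1--> q0
q0 --1--> q0
q0 --0--> q1

q1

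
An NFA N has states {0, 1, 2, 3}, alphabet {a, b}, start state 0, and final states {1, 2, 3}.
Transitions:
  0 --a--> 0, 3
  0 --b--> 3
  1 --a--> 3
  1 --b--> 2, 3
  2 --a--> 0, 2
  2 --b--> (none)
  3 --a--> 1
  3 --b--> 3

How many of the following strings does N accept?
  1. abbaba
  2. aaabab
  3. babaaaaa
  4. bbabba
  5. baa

abbaba: accepted
aaabab: accepted
babaaaaa: accepted
bbabba: accepted
baa: accepted

5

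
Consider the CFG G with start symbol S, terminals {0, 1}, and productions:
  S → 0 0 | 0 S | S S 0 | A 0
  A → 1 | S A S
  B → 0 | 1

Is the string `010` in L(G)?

yes

S ⇒ 0S ⇒ 0A0 ⇒ 010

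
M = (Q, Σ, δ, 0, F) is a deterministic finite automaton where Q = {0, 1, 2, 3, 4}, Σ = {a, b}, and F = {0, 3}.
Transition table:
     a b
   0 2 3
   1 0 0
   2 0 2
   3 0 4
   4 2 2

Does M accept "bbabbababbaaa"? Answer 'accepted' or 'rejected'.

0 --b--> 3
3 --b--> 4
4 --a--> 2
2 --b--> 2
2 --b--> 2
2 --a--> 0
0 --b--> 3
3 --a--> 0
0 --b--> 3
3 --b--> 4
4 --a--> 2
2 --a--> 0
0 --a--> 2
End in state 2, which is not an accepting state.

rejected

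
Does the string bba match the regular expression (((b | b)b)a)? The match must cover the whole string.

yes

Split as bb·a: ((b|b)b) matches bb and a matches a.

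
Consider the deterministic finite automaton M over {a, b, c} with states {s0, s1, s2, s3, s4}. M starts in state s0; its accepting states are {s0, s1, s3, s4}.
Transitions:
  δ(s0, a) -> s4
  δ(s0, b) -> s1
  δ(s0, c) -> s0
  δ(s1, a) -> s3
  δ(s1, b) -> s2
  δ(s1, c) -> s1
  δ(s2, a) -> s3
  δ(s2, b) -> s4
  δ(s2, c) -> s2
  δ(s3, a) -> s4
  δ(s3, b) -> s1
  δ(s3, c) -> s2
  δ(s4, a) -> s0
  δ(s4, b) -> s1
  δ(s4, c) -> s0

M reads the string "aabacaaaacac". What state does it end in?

s0

s0 --a--> s4
s4 --a--> s0
s0 --b--> s1
s1 --a--> s3
s3 --c--> s2
s2 --a--> s3
s3 --a--> s4
s4 --a--> s0
s0 --a--> s4
s4 --c--> s0
s0 --a--> s4
s4 --c--> s0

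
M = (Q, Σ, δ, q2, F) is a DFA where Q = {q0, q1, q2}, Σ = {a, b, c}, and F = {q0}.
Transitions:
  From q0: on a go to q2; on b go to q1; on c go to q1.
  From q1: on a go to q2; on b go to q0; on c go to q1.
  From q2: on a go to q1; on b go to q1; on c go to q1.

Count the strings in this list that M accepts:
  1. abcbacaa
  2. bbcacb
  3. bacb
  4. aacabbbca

abcbacaa: rejected
bbcacb: accepted
bacb: accepted
aacabbbca: rejected

2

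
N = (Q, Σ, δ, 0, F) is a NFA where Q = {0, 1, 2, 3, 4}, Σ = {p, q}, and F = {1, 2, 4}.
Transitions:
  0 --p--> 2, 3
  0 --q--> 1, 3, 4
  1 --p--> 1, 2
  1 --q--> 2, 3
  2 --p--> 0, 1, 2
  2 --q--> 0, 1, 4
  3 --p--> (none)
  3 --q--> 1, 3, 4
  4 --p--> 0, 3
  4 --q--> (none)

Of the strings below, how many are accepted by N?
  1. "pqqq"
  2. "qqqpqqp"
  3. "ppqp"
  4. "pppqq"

4

"pqqq": accepted
"qqqpqqp": accepted
"ppqp": accepted
"pppqq": accepted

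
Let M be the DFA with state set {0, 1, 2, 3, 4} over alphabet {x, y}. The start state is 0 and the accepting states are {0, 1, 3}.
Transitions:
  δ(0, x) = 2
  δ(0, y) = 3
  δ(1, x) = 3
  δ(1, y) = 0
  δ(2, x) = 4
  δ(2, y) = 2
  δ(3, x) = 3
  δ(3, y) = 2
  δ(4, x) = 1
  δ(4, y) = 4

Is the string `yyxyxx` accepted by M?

0 --y--> 3
3 --y--> 2
2 --x--> 4
4 --y--> 4
4 --x--> 1
1 --x--> 3
End in state 3, which is an accepting state.

accepted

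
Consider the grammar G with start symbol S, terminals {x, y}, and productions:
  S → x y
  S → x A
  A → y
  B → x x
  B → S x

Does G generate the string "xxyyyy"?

no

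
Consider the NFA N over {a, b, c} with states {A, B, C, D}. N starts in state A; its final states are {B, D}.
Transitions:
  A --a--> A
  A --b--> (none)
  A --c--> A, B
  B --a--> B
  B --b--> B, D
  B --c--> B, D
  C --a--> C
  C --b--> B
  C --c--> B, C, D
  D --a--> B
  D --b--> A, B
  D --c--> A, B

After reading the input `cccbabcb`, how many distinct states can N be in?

3

Start: {A}
read c: {A, B}
read c: {A, B, D}
read c: {A, B, D}
read b: {A, B, D}
read a: {A, B}
read b: {B, D}
read c: {A, B, D}
read b: {A, B, D}
Final reachable set {A, B, D} has 3 states.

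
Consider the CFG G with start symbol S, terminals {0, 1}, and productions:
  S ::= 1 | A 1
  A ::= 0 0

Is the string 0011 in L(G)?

no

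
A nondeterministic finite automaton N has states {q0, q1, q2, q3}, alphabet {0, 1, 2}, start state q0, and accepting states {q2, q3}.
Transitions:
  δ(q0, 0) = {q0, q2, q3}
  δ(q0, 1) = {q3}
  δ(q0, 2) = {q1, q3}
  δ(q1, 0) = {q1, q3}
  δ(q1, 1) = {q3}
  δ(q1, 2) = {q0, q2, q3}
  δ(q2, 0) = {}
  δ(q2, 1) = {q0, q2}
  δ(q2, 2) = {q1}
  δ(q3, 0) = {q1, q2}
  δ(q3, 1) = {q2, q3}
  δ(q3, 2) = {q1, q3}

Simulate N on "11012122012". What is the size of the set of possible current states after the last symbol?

Start: {q0}
read 1: {q3}
read 1: {q2, q3}
read 0: {q1, q2}
read 1: {q0, q2, q3}
read 2: {q1, q3}
read 1: {q2, q3}
read 2: {q1, q3}
read 2: {q0, q1, q2, q3}
read 0: {q0, q1, q2, q3}
read 1: {q0, q2, q3}
read 2: {q1, q3}
Final reachable set {q1, q3} has 2 states.

2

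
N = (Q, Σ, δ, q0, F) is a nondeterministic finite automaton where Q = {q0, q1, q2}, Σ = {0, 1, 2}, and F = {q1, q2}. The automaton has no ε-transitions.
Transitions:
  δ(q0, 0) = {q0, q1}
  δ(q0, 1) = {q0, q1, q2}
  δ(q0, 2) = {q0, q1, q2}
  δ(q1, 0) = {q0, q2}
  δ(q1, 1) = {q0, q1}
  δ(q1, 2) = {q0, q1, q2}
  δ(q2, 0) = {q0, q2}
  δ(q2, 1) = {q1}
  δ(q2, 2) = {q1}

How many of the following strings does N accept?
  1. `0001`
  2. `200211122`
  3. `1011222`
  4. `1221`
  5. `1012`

5

`0001`: accepted
`200211122`: accepted
`1011222`: accepted
`1221`: accepted
`1012`: accepted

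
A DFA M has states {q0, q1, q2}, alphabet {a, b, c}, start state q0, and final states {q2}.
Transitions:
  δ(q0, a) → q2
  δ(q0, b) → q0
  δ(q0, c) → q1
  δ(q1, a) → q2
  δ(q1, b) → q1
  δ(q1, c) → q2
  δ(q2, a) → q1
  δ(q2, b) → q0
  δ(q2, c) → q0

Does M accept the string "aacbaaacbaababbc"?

rejected

q0 --a--> q2
q2 --a--> q1
q1 --c--> q2
q2 --b--> q0
q0 --a--> q2
q2 --a--> q1
q1 --a--> q2
q2 --c--> q0
q0 --b--> q0
q0 --a--> q2
q2 --a--> q1
q1 --b--> q1
q1 --a--> q2
q2 --b--> q0
q0 --b--> q0
q0 --c--> q1
End in state q1, which is not an accepting state.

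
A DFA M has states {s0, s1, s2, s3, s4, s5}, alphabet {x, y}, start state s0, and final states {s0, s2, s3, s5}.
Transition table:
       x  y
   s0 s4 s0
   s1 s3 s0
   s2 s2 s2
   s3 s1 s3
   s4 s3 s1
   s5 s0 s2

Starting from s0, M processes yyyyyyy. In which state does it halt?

s0

s0 --y--> s0
s0 --y--> s0
s0 --y--> s0
s0 --y--> s0
s0 --y--> s0
s0 --y--> s0
s0 --y--> s0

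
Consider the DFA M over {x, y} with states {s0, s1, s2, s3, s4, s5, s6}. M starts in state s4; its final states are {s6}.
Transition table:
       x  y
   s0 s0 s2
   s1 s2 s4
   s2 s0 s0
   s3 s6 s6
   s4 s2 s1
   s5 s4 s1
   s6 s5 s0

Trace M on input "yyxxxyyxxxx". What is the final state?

s0

s4 --y--> s1
s1 --y--> s4
s4 --x--> s2
s2 --x--> s0
s0 --x--> s0
s0 --y--> s2
s2 --y--> s0
s0 --x--> s0
s0 --x--> s0
s0 --x--> s0
s0 --x--> s0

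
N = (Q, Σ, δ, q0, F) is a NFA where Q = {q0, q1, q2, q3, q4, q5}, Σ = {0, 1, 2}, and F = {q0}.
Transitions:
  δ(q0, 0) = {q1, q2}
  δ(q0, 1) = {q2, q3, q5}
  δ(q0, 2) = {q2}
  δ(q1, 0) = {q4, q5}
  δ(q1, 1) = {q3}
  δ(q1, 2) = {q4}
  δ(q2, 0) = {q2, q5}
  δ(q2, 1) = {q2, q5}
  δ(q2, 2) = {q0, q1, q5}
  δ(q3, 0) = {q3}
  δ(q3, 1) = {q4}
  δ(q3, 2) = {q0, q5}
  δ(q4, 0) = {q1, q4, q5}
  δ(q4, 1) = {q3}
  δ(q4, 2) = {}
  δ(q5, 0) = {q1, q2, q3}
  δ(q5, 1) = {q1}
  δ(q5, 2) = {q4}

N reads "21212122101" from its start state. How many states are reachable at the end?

5

Start: {q0}
read 2: {q2}
read 1: {q2, q5}
read 2: {q0, q1, q4, q5}
read 1: {q1, q2, q3, q5}
read 2: {q0, q1, q4, q5}
read 1: {q1, q2, q3, q5}
read 2: {q0, q1, q4, q5}
read 2: {q2, q4}
read 1: {q2, q3, q5}
read 0: {q1, q2, q3, q5}
read 1: {q1, q2, q3, q4, q5}
Final reachable set {q1, q2, q3, q4, q5} has 5 states.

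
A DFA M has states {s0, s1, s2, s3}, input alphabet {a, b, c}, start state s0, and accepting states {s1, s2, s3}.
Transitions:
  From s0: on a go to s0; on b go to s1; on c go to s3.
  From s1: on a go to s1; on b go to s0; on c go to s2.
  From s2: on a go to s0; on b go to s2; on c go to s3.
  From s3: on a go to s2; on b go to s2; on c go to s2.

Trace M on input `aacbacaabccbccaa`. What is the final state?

s0

s0 --a--> s0
s0 --a--> s0
s0 --c--> s3
s3 --b--> s2
s2 --a--> s0
s0 --c--> s3
s3 --a--> s2
s2 --a--> s0
s0 --b--> s1
s1 --c--> s2
s2 --c--> s3
s3 --b--> s2
s2 --c--> s3
s3 --c--> s2
s2 --a--> s0
s0 --a--> s0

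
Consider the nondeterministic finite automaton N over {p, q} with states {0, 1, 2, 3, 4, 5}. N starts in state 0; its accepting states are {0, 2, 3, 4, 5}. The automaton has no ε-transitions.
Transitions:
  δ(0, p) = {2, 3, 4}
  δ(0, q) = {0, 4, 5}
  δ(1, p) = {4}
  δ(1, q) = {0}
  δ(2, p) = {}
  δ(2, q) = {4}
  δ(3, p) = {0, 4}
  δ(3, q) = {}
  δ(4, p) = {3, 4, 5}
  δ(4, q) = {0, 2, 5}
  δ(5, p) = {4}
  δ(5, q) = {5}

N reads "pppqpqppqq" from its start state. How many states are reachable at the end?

Start: {0}
read p: {2, 3, 4}
read p: {0, 3, 4, 5}
read p: {0, 2, 3, 4, 5}
read q: {0, 2, 4, 5}
read p: {2, 3, 4, 5}
read q: {0, 2, 4, 5}
read p: {2, 3, 4, 5}
read p: {0, 3, 4, 5}
read q: {0, 2, 4, 5}
read q: {0, 2, 4, 5}
Final reachable set {0, 2, 4, 5} has 4 states.

4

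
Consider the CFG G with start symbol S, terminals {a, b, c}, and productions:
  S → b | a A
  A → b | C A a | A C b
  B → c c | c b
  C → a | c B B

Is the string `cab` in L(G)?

no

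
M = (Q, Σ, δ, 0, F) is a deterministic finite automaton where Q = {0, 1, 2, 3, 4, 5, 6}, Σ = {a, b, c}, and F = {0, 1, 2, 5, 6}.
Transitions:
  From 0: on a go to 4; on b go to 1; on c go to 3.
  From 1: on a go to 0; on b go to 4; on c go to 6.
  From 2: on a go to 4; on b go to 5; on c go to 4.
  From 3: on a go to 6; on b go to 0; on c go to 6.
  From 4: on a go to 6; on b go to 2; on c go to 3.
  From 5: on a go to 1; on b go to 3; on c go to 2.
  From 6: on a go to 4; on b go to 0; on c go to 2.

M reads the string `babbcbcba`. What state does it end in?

4

0 --b--> 1
1 --a--> 0
0 --b--> 1
1 --b--> 4
4 --c--> 3
3 --b--> 0
0 --c--> 3
3 --b--> 0
0 --a--> 4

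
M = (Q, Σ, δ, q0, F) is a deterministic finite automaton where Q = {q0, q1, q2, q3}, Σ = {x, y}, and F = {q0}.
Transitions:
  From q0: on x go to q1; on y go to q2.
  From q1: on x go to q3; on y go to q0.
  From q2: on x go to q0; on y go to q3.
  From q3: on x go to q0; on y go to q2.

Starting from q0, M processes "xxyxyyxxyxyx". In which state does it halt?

q1

q0 --x--> q1
q1 --x--> q3
q3 --y--> q2
q2 --x--> q0
q0 --y--> q2
q2 --y--> q3
q3 --x--> q0
q0 --x--> q1
q1 --y--> q0
q0 --x--> q1
q1 --y--> q0
q0 --x--> q1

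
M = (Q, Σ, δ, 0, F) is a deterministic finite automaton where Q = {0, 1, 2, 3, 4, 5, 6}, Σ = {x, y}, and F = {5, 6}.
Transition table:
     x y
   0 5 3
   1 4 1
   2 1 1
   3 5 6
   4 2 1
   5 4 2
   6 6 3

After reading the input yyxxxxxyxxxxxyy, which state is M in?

0 --y--> 3
3 --y--> 6
6 --x--> 6
6 --x--> 6
6 --x--> 6
6 --x--> 6
6 --x--> 6
6 --y--> 3
3 --x--> 5
5 --x--> 4
4 --x--> 2
2 --x--> 1
1 --x--> 4
4 --y--> 1
1 --y--> 1

1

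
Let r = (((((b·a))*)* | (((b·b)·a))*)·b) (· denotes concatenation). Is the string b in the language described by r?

Split as ε·b: ((((b·a))*)*|(((b·b)·a))*) matches ε and b matches b.

yes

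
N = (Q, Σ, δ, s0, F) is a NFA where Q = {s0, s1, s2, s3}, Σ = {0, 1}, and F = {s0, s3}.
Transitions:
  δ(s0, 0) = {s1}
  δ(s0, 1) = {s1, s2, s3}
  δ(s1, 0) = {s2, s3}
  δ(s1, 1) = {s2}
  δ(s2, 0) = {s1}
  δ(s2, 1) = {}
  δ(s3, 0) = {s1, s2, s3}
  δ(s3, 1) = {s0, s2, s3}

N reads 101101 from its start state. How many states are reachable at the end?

Start: {s0}
read 1: {s1, s2, s3}
read 0: {s1, s2, s3}
read 1: {s0, s2, s3}
read 1: {s0, s1, s2, s3}
read 0: {s1, s2, s3}
read 1: {s0, s2, s3}
Final reachable set {s0, s2, s3} has 3 states.

3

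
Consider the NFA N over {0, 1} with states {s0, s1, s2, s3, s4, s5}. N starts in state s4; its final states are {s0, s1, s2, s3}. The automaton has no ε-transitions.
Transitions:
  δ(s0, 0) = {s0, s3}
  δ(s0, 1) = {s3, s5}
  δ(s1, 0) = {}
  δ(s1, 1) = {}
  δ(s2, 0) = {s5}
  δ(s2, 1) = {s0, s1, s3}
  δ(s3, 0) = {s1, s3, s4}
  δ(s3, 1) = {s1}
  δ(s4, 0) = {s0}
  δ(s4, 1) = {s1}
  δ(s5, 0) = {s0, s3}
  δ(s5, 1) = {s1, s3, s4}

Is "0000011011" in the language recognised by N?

Start: {s4}
read 0: {s0}
read 0: {s0, s3}
read 0: {s0, s1, s3, s4}
read 0: {s0, s1, s3, s4}
read 0: {s0, s1, s3, s4}
read 1: {s1, s3, s5}
read 1: {s1, s3, s4}
read 0: {s0, s1, s3, s4}
read 1: {s1, s3, s5}
read 1: {s1, s3, s4}
Reachable ∩ accepting = {s1, s3} — nonempty.

accepted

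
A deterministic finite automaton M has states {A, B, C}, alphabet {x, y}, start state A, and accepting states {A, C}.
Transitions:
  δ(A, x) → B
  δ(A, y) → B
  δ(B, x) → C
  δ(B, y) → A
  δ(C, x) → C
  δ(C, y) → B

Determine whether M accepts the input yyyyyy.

A --y--> B
B --y--> A
A --y--> B
B --y--> A
A --y--> B
B --y--> A
End in state A, which is an accepting state.

accepted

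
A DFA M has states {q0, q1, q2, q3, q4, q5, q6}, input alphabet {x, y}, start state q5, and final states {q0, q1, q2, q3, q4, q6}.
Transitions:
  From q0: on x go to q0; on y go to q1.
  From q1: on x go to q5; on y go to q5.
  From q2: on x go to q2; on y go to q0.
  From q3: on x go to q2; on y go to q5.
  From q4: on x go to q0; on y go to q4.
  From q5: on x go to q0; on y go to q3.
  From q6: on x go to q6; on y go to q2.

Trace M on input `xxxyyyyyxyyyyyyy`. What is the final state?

q5 --x--> q0
q0 --x--> q0
q0 --x--> q0
q0 --y--> q1
q1 --y--> q5
q5 --y--> q3
q3 --y--> q5
q5 --y--> q3
q3 --x--> q2
q2 --y--> q0
q0 --y--> q1
q1 --y--> q5
q5 --y--> q3
q3 --y--> q5
q5 --y--> q3
q3 --y--> q5

q5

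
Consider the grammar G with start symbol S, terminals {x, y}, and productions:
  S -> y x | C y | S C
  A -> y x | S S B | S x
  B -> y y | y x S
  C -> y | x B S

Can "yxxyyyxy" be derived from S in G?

S ⇒ SC ⇒ yxC ⇒ yxxBS ⇒ yxxyyS ⇒ yxxyySC ⇒ yxxyyyxC ⇒ yxxyyyxy

yes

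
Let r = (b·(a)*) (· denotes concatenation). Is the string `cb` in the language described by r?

no

No split of cb into u·v has b matching u and (a)* matching v.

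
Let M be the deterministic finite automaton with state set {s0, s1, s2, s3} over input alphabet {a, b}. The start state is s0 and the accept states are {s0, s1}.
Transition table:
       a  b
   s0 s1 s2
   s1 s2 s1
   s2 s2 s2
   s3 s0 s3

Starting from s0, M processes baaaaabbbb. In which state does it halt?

s2

s0 --b--> s2
s2 --a--> s2
s2 --a--> s2
s2 --a--> s2
s2 --a--> s2
s2 --a--> s2
s2 --b--> s2
s2 --b--> s2
s2 --b--> s2
s2 --b--> s2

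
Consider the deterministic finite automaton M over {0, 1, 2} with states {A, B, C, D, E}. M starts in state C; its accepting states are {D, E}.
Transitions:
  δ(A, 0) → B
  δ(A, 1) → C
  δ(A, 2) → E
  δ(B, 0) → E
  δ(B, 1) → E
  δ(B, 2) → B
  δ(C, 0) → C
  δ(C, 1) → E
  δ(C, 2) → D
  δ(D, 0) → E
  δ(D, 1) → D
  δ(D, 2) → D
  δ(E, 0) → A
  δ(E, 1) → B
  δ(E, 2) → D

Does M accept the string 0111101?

C --0--> C
C --1--> E
E --1--> B
B --1--> E
E --1--> B
B --0--> E
E --1--> B
End in state B, which is not an accepting state.

rejected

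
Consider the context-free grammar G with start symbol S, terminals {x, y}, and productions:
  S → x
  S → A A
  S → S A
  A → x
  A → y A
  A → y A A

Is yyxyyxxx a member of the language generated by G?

yes

S ⇒ SA ⇒ AAA ⇒ yAAA ⇒ yyAAA ⇒ yyxAA ⇒ yyxyAAA ⇒ yyxyyAAA ⇒ yyxyyxAA ⇒ yyxyyxxA ⇒ yyxyyxxx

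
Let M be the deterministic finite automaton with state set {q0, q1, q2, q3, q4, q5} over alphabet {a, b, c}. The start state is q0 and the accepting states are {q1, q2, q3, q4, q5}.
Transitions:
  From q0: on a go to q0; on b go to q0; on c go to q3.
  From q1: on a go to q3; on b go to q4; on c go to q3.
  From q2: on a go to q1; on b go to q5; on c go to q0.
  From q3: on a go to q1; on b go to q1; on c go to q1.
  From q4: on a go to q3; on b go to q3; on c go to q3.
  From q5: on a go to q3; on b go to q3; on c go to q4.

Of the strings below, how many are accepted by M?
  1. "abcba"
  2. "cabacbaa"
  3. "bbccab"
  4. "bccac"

"abcba": accepted
"cabacbaa": accepted
"bbccab": accepted
"bccac": accepted

4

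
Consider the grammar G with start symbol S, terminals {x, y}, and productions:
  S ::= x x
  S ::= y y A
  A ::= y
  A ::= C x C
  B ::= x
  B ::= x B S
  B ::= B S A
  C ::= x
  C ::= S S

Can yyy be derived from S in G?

S ⇒ yyA ⇒ yyy

yes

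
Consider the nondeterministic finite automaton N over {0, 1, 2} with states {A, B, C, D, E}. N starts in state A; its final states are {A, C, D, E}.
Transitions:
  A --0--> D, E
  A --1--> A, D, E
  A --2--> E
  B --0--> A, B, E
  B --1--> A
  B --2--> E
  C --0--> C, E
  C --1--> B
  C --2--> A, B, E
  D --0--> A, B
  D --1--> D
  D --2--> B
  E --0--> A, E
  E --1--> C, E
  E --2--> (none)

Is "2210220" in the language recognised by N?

rejected

Start: {A}
read 2: {E}
read 2: {}
The reachable set is empty and stays empty for the remaining 5 symbols.
Reachable ∩ accepting = {} — empty.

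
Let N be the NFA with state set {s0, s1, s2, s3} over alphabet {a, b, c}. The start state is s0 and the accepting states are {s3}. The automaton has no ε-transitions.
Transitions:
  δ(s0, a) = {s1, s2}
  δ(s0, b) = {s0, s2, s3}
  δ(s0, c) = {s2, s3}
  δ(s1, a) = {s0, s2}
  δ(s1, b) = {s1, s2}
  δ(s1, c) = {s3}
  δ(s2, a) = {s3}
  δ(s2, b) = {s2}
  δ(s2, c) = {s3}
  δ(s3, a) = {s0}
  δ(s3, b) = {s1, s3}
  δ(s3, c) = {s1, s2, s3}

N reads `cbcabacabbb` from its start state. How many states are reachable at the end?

4

Start: {s0}
read c: {s2, s3}
read b: {s1, s2, s3}
read c: {s1, s2, s3}
read a: {s0, s2, s3}
read b: {s0, s1, s2, s3}
read a: {s0, s1, s2, s3}
read c: {s1, s2, s3}
read a: {s0, s2, s3}
read b: {s0, s1, s2, s3}
read b: {s0, s1, s2, s3}
read b: {s0, s1, s2, s3}
Final reachable set {s0, s1, s2, s3} has 4 states.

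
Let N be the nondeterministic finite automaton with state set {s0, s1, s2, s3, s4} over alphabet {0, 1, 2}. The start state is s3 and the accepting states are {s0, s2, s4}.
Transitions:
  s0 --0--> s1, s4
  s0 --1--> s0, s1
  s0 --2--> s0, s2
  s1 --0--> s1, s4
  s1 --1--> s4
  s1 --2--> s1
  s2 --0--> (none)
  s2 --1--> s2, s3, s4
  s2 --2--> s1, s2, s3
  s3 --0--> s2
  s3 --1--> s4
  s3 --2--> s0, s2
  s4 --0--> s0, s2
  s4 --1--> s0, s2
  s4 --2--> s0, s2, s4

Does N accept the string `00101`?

Start: {s3}
read 0: {s2}
read 0: {}
The reachable set is empty and stays empty for the remaining 3 symbols.
Reachable ∩ accepting = {} — empty.

rejected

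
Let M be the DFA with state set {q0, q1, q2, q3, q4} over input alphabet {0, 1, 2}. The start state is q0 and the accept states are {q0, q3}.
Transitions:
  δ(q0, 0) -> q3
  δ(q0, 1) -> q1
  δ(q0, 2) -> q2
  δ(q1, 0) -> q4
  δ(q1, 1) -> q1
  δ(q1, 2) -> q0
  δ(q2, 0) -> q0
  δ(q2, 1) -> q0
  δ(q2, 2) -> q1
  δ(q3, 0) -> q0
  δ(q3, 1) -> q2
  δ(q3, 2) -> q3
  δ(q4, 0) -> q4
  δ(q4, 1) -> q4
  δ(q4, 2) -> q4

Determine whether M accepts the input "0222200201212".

q0 --0--> q3
q3 --2--> q3
q3 --2--> q3
q3 --2--> q3
q3 --2--> q3
q3 --0--> q0
q0 --0--> q3
q3 --2--> q3
q3 --0--> q0
q0 --1--> q1
q1 --2--> q0
q0 --1--> q1
q1 --2--> q0
End in state q0, which is an accepting state.

accepted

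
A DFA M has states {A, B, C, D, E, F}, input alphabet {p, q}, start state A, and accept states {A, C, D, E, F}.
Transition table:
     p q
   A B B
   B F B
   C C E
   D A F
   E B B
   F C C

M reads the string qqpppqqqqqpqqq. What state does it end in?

A --q--> B
B --q--> B
B --p--> F
F --p--> C
C --p--> C
C --q--> E
E --q--> B
B --q--> B
B --q--> B
B --q--> B
B --p--> F
F --q--> C
C --q--> E
E --q--> B

B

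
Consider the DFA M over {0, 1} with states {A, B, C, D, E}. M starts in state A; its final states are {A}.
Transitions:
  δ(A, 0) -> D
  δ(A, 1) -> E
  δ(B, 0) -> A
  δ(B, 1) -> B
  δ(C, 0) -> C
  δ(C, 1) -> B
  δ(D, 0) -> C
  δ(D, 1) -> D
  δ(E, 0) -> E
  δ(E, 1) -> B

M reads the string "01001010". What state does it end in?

A --0--> D
D --1--> D
D --0--> C
C --0--> C
C --1--> B
B --0--> A
A --1--> E
E --0--> E

E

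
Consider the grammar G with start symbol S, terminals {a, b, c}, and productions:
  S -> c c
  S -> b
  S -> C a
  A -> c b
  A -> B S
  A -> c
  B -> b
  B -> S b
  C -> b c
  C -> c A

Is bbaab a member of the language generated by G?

no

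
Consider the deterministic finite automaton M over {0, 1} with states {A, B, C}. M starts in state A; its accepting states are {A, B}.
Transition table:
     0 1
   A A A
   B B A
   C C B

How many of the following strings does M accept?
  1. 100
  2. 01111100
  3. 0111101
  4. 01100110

4

100: accepted
01111100: accepted
0111101: accepted
01100110: accepted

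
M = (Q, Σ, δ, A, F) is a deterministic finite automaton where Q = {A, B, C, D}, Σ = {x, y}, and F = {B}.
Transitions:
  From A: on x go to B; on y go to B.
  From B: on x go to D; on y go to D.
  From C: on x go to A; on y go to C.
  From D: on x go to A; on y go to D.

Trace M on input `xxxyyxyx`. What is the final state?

D

A --x--> B
B --x--> D
D --x--> A
A --y--> B
B --y--> D
D --x--> A
A --y--> B
B --x--> D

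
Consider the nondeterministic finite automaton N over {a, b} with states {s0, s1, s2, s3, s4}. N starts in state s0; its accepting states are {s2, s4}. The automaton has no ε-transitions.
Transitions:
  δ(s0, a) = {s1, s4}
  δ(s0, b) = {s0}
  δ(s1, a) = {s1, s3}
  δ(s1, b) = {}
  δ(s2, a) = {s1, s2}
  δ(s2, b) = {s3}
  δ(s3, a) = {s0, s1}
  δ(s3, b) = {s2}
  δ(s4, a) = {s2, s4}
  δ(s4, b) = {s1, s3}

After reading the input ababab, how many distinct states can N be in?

Start: {s0}
read a: {s1, s4}
read b: {s1, s3}
read a: {s0, s1, s3}
read b: {s0, s2}
read a: {s1, s2, s4}
read b: {s1, s3}
Final reachable set {s1, s3} has 2 states.

2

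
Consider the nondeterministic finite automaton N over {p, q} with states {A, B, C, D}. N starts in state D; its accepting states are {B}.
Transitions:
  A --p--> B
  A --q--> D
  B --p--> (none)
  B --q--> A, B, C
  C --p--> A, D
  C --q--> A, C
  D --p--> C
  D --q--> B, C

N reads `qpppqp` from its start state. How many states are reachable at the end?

Start: {D}
read q: {B, C}
read p: {A, D}
read p: {B, C}
read p: {A, D}
read q: {B, C, D}
read p: {A, C, D}
Final reachable set {A, C, D} has 3 states.

3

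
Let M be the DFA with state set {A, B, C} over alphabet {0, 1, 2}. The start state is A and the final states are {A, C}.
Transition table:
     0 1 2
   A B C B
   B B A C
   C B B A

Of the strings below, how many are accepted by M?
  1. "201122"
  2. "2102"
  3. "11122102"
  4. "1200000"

2

"201122": rejected
"2102": accepted
"11122102": accepted
"1200000": rejected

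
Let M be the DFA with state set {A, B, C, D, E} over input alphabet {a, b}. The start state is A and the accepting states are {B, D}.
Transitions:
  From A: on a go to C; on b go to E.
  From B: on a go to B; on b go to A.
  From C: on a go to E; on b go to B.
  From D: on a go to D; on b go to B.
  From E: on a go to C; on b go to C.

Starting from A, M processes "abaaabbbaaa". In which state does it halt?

E

A --a--> C
C --b--> B
B --a--> B
B --a--> B
B --a--> B
B --b--> A
A --b--> E
E --b--> C
C --a--> E
E --a--> C
C --a--> E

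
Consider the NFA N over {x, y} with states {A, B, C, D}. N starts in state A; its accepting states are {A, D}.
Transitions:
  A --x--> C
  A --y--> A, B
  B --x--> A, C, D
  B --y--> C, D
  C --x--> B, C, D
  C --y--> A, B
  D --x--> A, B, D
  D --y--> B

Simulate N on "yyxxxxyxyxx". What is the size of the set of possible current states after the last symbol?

Start: {A}
read y: {A, B}
read y: {A, B, C, D}
read x: {A, B, C, D}
read x: {A, B, C, D}
read x: {A, B, C, D}
read x: {A, B, C, D}
read y: {A, B, C, D}
read x: {A, B, C, D}
read y: {A, B, C, D}
read x: {A, B, C, D}
read x: {A, B, C, D}
Final reachable set {A, B, C, D} has 4 states.

4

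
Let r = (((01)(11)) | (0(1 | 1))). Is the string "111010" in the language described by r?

Neither ((01)(11)) nor (0(1|1)) matches 111010.

no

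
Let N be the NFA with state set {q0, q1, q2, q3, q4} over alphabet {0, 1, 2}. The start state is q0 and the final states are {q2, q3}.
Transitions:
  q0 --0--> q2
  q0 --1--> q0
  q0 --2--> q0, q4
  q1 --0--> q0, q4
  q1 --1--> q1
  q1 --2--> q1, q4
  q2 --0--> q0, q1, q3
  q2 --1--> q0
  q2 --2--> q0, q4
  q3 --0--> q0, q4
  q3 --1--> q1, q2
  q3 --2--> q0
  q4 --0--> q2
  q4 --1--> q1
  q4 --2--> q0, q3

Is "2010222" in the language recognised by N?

Start: {q0}
read 2: {q0, q4}
read 0: {q2}
read 1: {q0}
read 0: {q2}
read 2: {q0, q4}
read 2: {q0, q3, q4}
read 2: {q0, q3, q4}
Reachable ∩ accepting = {q3} — nonempty.

accepted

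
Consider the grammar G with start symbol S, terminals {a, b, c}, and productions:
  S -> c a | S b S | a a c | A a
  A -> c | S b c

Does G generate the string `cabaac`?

yes

S ⇒ SbS ⇒ cabS ⇒ cabaac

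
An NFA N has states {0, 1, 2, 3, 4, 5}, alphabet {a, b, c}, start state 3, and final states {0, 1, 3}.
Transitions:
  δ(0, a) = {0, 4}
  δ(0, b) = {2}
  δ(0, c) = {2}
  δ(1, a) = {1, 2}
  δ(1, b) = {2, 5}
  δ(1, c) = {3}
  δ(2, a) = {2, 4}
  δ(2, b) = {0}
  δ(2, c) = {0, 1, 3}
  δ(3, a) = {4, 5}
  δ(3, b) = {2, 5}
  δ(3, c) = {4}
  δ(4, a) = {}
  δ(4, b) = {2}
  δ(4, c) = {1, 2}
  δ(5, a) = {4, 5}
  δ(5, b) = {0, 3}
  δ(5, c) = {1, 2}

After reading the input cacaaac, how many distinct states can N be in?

0

Start: {3}
read c: {4}
read a: {}
The reachable set is empty and stays empty for the remaining 5 symbols.
Final reachable set {} has 0 states.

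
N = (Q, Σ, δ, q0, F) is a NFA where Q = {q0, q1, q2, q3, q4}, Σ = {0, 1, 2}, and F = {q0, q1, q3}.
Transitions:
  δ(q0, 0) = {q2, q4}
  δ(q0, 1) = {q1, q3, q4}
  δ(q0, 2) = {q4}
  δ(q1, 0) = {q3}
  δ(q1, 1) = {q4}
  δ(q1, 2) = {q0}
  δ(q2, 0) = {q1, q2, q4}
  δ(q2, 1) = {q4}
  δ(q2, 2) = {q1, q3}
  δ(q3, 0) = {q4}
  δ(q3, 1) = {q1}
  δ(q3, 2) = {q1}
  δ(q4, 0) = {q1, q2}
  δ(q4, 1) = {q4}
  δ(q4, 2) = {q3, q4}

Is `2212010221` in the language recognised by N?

accepted

Start: {q0}
read 2: {q4}
read 2: {q3, q4}
read 1: {q1, q4}
read 2: {q0, q3, q4}
read 0: {q1, q2, q4}
read 1: {q4}
read 0: {q1, q2}
read 2: {q0, q1, q3}
read 2: {q0, q1, q4}
read 1: {q1, q3, q4}
Reachable ∩ accepting = {q1, q3} — nonempty.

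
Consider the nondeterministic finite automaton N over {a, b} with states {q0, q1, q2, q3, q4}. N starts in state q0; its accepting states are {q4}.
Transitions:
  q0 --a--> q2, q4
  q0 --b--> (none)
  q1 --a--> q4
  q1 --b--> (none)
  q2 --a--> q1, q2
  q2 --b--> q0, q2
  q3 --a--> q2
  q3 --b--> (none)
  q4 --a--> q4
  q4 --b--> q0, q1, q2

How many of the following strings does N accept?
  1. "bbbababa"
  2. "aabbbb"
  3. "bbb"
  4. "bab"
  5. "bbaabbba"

"bbbababa": rejected
"aabbbb": rejected
"bbb": rejected
"bab": rejected
"bbaabbba": rejected

0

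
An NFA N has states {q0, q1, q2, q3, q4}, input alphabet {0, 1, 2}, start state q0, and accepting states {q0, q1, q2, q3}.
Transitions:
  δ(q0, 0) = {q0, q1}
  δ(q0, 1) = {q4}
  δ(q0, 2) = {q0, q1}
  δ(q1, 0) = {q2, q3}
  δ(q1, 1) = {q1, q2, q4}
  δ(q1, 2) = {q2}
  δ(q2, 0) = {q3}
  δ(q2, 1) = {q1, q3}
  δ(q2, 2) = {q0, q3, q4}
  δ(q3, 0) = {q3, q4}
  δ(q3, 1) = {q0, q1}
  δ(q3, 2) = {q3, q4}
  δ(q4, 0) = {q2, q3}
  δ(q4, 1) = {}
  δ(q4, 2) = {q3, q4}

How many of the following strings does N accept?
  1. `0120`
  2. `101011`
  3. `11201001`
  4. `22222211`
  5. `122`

`0120`: accepted
`101011`: accepted
`11201001`: rejected
`22222211`: accepted
`122`: accepted

4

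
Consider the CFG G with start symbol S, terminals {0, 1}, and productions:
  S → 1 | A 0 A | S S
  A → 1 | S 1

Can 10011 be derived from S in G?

no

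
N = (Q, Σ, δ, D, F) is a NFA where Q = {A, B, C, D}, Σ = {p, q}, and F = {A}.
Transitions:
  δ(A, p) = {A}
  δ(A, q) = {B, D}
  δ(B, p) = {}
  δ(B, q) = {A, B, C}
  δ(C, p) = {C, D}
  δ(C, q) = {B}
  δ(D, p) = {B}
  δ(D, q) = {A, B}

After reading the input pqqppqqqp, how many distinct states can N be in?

4

Start: {D}
read p: {B}
read q: {A, B, C}
read q: {A, B, C, D}
read p: {A, B, C, D}
read p: {A, B, C, D}
read q: {A, B, C, D}
read q: {A, B, C, D}
read q: {A, B, C, D}
read p: {A, B, C, D}
Final reachable set {A, B, C, D} has 4 states.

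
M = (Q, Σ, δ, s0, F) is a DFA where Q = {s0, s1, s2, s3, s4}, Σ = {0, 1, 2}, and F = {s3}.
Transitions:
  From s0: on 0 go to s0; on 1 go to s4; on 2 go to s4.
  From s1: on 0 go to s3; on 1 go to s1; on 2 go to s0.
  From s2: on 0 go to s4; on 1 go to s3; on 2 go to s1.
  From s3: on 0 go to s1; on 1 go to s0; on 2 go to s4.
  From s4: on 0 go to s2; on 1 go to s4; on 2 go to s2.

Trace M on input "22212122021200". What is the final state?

s2

s0 --2--> s4
s4 --2--> s2
s2 --2--> s1
s1 --1--> s1
s1 --2--> s0
s0 --1--> s4
s4 --2--> s2
s2 --2--> s1
s1 --0--> s3
s3 --2--> s4
s4 --1--> s4
s4 --2--> s2
s2 --0--> s4
s4 --0--> s2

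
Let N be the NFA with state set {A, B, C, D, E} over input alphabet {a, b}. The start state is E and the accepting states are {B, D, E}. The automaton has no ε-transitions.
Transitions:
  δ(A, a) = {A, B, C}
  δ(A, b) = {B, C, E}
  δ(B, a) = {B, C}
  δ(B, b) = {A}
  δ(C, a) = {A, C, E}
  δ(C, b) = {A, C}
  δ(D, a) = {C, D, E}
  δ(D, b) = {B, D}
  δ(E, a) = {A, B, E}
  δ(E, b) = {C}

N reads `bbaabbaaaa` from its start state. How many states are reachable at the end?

Start: {E}
read b: {C}
read b: {A, C}
read a: {A, B, C, E}
read a: {A, B, C, E}
read b: {A, B, C, E}
read b: {A, B, C, E}
read a: {A, B, C, E}
read a: {A, B, C, E}
read a: {A, B, C, E}
read a: {A, B, C, E}
Final reachable set {A, B, C, E} has 4 states.

4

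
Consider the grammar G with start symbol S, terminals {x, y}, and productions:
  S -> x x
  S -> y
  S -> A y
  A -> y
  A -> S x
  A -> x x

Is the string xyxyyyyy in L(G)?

no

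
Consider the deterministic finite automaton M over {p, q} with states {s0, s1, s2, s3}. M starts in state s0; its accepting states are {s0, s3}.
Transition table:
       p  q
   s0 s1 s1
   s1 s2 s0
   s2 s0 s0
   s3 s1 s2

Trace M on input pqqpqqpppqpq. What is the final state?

s0

s0 --p--> s1
s1 --q--> s0
s0 --q--> s1
s1 --p--> s2
s2 --q--> s0
s0 --q--> s1
s1 --p--> s2
s2 --p--> s0
s0 --p--> s1
s1 --q--> s0
s0 --p--> s1
s1 --q--> s0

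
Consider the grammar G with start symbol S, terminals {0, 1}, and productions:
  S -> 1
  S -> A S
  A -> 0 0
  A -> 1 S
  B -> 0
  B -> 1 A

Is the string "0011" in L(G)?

no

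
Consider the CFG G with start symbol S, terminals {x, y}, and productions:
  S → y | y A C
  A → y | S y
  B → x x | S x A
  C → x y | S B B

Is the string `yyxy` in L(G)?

yes

S ⇒ yAC ⇒ yyC ⇒ yyxy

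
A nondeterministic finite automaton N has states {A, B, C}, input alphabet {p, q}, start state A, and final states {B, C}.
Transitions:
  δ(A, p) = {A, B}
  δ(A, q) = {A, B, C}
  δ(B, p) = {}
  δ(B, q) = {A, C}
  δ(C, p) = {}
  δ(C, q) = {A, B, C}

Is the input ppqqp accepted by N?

accepted

Start: {A}
read p: {A, B}
read p: {A, B}
read q: {A, B, C}
read q: {A, B, C}
read p: {A, B}
Reachable ∩ accepting = {B} — nonempty.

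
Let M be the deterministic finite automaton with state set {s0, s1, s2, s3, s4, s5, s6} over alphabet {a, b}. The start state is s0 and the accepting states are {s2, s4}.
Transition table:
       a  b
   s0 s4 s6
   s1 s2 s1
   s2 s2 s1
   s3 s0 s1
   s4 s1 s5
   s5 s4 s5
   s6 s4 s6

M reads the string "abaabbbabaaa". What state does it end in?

s0 --a--> s4
s4 --b--> s5
s5 --a--> s4
s4 --a--> s1
s1 --b--> s1
s1 --b--> s1
s1 --b--> s1
s1 --a--> s2
s2 --b--> s1
s1 --a--> s2
s2 --a--> s2
s2 --a--> s2

s2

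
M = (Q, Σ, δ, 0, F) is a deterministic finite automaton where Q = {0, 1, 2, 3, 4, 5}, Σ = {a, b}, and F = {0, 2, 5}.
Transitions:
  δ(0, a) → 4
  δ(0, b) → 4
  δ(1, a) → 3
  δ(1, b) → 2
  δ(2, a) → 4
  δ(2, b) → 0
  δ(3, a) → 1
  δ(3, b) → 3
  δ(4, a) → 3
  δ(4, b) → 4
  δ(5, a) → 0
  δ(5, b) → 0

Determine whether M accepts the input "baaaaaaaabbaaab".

accepted

0 --b--> 4
4 --a--> 3
3 --a--> 1
1 --a--> 3
3 --a--> 1
1 --a--> 3
3 --a--> 1
1 --a--> 3
3 --a--> 1
1 --b--> 2
2 --b--> 0
0 --a--> 4
4 --a--> 3
3 --a--> 1
1 --b--> 2
End in state 2, which is an accepting state.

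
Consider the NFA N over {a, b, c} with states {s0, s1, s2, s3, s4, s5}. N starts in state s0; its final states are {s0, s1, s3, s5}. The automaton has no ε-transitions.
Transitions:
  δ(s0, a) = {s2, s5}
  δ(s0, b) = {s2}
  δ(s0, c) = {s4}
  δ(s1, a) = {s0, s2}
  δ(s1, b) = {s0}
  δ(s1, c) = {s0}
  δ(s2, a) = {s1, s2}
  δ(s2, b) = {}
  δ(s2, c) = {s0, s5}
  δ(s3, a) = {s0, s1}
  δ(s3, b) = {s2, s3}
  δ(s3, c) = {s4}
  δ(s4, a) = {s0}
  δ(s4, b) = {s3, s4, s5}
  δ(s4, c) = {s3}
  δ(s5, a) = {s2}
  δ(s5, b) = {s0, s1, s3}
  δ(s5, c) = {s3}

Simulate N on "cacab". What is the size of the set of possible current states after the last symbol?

Start: {s0}
read c: {s4}
read a: {s0}
read c: {s4}
read a: {s0}
read b: {s2}
Final reachable set {s2} has 1 state.

1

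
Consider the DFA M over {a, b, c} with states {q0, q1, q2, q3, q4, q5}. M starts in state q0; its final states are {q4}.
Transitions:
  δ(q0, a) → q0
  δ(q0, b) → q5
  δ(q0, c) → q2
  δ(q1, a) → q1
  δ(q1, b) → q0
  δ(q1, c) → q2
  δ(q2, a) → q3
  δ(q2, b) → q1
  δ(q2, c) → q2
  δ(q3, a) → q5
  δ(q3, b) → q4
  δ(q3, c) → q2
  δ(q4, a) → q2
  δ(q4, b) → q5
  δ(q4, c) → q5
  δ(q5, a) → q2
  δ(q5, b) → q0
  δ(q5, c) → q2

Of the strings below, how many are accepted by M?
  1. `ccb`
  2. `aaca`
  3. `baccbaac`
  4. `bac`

0

`ccb`: rejected
`aaca`: rejected
`baccbaac`: rejected
`bac`: rejected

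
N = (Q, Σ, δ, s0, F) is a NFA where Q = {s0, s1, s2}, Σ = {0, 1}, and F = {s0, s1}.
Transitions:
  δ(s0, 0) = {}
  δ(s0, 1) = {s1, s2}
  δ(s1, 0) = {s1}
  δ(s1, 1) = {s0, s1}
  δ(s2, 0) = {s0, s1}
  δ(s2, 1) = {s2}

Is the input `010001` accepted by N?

rejected

Start: {s0}
read 0: {}
The reachable set is empty and stays empty for the remaining 5 symbols.
Reachable ∩ accepting = {} — empty.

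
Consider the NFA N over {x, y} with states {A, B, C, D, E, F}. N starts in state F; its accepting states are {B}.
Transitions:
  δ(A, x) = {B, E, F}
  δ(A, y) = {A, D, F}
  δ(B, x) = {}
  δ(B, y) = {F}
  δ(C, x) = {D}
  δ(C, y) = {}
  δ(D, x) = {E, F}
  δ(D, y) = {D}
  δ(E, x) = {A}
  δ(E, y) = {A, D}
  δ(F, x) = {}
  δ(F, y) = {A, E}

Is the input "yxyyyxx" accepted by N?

accepted

Start: {F}
read y: {A, E}
read x: {A, B, E, F}
read y: {A, D, E, F}
read y: {A, D, E, F}
read y: {A, D, E, F}
read x: {A, B, E, F}
read x: {A, B, E, F}
Reachable ∩ accepting = {B} — nonempty.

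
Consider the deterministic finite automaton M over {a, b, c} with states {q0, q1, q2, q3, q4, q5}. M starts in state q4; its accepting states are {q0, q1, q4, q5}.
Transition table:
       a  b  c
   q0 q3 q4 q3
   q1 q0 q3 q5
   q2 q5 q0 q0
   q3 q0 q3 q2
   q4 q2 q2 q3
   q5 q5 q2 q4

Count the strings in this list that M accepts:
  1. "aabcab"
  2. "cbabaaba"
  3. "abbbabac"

"aabcab": rejected
"cbabaaba": accepted
"abbbabac": accepted

2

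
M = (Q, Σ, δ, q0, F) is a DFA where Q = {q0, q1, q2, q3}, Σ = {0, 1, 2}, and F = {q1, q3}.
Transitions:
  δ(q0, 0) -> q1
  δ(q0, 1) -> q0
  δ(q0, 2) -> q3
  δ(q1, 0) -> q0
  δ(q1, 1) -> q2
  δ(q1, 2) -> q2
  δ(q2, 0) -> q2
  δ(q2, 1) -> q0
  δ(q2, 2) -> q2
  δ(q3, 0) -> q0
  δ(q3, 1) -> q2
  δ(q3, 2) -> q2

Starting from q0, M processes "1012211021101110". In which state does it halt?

q0 --1--> q0
q0 --0--> q1
q1 --1--> q2
q2 --2--> q2
q2 --2--> q2
q2 --1--> q0
q0 --1--> q0
q0 --0--> q1
q1 --2--> q2
q2 --1--> q0
q0 --1--> q0
q0 --0--> q1
q1 --1--> q2
q2 --1--> q0
q0 --1--> q0
q0 --0--> q1

q1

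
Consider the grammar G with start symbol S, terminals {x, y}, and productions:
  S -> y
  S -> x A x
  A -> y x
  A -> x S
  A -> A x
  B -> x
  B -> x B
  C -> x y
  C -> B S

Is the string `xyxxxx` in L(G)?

yes

S ⇒ xAx ⇒ xAxx ⇒ xAxxx ⇒ xyxxxx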